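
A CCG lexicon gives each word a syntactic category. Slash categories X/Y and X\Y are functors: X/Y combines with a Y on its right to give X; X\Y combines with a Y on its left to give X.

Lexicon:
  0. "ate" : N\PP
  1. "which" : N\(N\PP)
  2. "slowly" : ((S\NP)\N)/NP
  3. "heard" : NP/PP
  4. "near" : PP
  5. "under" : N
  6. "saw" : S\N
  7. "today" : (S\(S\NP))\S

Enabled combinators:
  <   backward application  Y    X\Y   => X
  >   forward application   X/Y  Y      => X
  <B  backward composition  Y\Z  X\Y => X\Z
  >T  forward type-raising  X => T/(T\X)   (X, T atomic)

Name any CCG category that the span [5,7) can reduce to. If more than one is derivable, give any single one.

S

[0,8] S   <
  [0,5] S\NP   <
    [0,2] N   <
      [0,1] "ate" : N\PP
      [1,2] "which" : N\(N\PP)
    [2,5] (S\NP)\N   >
      [2,3] "slowly" : ((S\NP)\N)/NP
      [3,5] NP   >
        [3,4] "heard" : NP/PP
        [4,5] "near" : PP
  [5,8] S\(S\NP)   <
    [5,7] S   <
      [5,6] "under" : N
      [6,7] "saw" : S\N
    [7,8] "today" : (S\(S\NP))\S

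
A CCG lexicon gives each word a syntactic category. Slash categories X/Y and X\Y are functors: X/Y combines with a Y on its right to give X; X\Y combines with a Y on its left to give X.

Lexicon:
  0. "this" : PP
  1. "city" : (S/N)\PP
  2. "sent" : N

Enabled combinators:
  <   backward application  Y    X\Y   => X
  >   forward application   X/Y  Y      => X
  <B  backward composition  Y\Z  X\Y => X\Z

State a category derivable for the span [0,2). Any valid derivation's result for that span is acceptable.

S/N

[0,3] S   >
  [0,2] S/N   <
    [0,1] "this" : PP
    [1,2] "city" : (S/N)\PP
  [2,3] "sent" : N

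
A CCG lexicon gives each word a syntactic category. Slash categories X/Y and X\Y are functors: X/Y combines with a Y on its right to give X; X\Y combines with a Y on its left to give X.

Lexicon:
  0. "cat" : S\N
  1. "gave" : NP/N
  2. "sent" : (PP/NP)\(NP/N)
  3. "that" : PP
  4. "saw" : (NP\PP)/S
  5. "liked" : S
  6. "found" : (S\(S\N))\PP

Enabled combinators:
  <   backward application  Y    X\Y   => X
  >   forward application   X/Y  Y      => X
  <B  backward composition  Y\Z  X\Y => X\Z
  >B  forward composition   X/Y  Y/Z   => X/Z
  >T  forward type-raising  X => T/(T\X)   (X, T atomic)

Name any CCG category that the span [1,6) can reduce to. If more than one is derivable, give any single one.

[0,7] S   <
  [0,1] "cat" : S\N
  [1,7] S\(S\N)   <
    [1,6] PP   >
      [1,3] PP/NP   <
        [1,2] "gave" : NP/N
        [2,3] "sent" : (PP/NP)\(NP/N)
      [3,6] NP   <
        [3,4] "that" : PP
        [4,6] NP\PP   >
          [4,5] "saw" : (NP\PP)/S
          [5,6] "liked" : S
    [6,7] "found" : (S\(S\N))\PP

PP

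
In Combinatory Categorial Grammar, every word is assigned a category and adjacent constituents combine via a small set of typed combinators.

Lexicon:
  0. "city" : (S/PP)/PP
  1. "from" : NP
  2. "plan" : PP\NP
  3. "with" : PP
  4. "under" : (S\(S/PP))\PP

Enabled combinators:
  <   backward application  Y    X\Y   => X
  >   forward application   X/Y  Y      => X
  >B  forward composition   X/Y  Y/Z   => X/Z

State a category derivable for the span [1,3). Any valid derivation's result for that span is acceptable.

PP

[0,5] S   <
  [0,3] S/PP   >
    [0,1] "city" : (S/PP)/PP
    [1,3] PP   <
      [1,2] "from" : NP
      [2,3] "plan" : PP\NP
  [3,5] S\(S/PP)   <
    [3,4] "with" : PP
    [4,5] "under" : (S\(S/PP))\PP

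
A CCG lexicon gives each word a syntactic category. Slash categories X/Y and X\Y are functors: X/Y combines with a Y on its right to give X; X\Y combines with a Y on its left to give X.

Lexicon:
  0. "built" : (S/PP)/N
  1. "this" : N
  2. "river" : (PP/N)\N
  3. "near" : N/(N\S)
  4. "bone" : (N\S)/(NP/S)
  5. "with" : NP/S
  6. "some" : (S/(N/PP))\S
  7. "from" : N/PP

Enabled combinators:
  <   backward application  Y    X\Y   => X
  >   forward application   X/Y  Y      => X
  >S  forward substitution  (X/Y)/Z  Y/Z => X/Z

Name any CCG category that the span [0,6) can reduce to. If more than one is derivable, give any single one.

[0,8] S   >
  [0,7] S/(N/PP)   <
    [0,6] S   >
      [0,3] S/N   >S
        [0,1] "built" : (S/PP)/N
        [1,3] PP/N   <
          [1,2] "this" : N
          [2,3] "river" : (PP/N)\N
      [3,6] N   >
        [3,4] "near" : N/(N\S)
        [4,6] N\S   >
          [4,5] "bone" : (N\S)/(NP/S)
          [5,6] "with" : NP/S
    [6,7] "some" : (S/(N/PP))\S
  [7,8] "from" : N/PP

S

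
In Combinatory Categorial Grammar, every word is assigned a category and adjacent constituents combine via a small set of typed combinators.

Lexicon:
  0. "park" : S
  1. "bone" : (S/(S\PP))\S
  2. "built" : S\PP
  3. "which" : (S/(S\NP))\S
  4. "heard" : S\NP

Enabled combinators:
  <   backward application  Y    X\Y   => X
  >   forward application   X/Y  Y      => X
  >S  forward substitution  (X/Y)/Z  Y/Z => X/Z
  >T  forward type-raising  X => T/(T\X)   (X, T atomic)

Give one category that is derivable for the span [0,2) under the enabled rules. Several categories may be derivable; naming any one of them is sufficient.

[0,5] S   >
  [0,4] S/(S\NP)   <
    [0,3] S   >
      [0,2] S/(S\PP)   <
        [0,1] "park" : S
        [1,2] "bone" : (S/(S\PP))\S
      [2,3] "built" : S\PP
    [3,4] "which" : (S/(S\NP))\S
  [4,5] "heard" : S\NP

S/(S\PP)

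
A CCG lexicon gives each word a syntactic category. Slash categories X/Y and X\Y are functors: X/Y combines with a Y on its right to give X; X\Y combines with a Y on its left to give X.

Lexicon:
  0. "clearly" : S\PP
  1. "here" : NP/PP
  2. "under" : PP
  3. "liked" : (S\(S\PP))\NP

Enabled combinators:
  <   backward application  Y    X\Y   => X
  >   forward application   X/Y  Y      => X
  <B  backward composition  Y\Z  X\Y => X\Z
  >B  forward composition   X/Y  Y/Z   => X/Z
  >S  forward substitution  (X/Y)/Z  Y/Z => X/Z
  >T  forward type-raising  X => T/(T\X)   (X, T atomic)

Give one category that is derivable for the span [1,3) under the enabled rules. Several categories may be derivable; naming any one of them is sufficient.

[0,4] S   <
  [0,1] "clearly" : S\PP
  [1,4] S\(S\PP)   <
    [1,3] NP   >
      [1,2] "here" : NP/PP
      [2,3] "under" : PP
    [3,4] "liked" : (S\(S\PP))\NP

NP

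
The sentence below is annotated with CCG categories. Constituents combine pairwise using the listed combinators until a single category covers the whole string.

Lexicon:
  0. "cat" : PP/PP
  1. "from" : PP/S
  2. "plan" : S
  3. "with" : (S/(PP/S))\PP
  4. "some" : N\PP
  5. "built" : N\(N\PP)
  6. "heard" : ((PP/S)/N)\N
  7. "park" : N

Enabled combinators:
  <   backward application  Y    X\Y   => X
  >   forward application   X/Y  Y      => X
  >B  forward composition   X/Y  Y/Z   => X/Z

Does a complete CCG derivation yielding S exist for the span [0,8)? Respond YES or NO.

YES

[0,8] S   >
  [0,4] S/(PP/S)   <
    [0,3] PP   >
      [0,2] PP/S   >B
        [0,1] "cat" : PP/PP
        [1,2] "from" : PP/S
      [2,3] "plan" : S
    [3,4] "with" : (S/(PP/S))\PP
  [4,8] PP/S   >
    [4,7] (PP/S)/N   <
      [4,6] N   <
        [4,5] "some" : N\PP
        [5,6] "built" : N\(N\PP)
      [6,7] "heard" : ((PP/S)/N)\N
    [7,8] "park" : N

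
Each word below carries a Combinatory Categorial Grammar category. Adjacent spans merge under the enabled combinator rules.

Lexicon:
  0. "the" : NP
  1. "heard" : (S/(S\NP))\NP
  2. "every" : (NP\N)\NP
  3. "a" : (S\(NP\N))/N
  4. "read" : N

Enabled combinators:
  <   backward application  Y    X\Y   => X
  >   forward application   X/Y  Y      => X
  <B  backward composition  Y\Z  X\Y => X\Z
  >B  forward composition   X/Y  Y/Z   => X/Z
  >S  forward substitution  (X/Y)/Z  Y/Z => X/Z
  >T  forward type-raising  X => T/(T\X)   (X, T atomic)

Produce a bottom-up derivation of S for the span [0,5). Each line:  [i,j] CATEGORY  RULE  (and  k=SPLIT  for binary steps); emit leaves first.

[0,1] NP  lex  "the"
[1,2] (S/(S\NP))\NP  lex  "heard"
[0,2] S/(S\NP)  <  k=1
[2,3] (NP\N)\NP  lex  "every"
[3,4] (S\(NP\N))/N  lex  "a"
[4,5] N  lex  "read"
[3,5] S\(NP\N)  >  k=4
[2,5] S\NP  <B  k=3
[0,5] S  >  k=2

[0,5] S   >
  [0,2] S/(S\NP)   <
    [0,1] "the" : NP
    [1,2] "heard" : (S/(S\NP))\NP
  [2,5] S\NP   <B
    [2,3] "every" : (NP\N)\NP
    [3,5] S\(NP\N)   >
      [3,4] "a" : (S\(NP\N))/N
      [4,5] "read" : N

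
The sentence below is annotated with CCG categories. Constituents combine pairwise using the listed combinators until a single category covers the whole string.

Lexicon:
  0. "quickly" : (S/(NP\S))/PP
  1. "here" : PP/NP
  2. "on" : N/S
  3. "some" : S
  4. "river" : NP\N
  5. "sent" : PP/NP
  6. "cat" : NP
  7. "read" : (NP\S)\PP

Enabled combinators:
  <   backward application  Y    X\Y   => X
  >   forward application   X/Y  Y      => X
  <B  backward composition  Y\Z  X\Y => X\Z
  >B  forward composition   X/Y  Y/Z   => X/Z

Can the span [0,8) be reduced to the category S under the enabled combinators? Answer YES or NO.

YES

[0,8] S   >
  [0,5] S/(NP\S)   >
    [0,1] "quickly" : (S/(NP\S))/PP
    [1,5] PP   >
      [1,2] "here" : PP/NP
      [2,5] NP   <
        [2,4] N   >
          [2,3] "on" : N/S
          [3,4] "some" : S
        [4,5] "river" : NP\N
  [5,8] NP\S   <
    [5,7] PP   >
      [5,6] "sent" : PP/NP
      [6,7] "cat" : NP
    [7,8] "read" : (NP\S)\PP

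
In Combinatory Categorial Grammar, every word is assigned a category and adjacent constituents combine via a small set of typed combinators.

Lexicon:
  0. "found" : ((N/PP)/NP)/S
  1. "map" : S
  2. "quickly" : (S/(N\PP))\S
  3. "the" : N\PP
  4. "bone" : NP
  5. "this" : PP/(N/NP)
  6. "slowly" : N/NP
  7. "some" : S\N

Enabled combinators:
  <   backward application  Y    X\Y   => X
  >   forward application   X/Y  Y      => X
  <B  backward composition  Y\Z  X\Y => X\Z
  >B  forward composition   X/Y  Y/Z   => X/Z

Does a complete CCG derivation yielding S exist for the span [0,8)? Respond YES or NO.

YES

[0,8] S   <
  [0,7] N   >
    [0,5] N/PP   >
      [0,4] (N/PP)/NP   >
        [0,1] "found" : ((N/PP)/NP)/S
        [1,4] S   >
          [1,3] S/(N\PP)   <
            [1,2] "map" : S
            [2,3] "quickly" : (S/(N\PP))\S
          [3,4] "the" : N\PP
      [4,5] "bone" : NP
    [5,7] PP   >
      [5,6] "this" : PP/(N/NP)
      [6,7] "slowly" : N/NP
  [7,8] "some" : S\N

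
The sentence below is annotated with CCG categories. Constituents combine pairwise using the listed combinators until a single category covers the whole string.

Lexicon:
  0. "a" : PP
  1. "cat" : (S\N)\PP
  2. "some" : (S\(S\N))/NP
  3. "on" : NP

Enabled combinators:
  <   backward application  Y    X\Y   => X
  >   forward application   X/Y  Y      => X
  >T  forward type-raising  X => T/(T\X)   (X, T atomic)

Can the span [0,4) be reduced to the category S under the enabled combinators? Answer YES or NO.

YES

[0,4] S   <
  [0,2] S\N   <
    [0,1] "a" : PP
    [1,2] "cat" : (S\N)\PP
  [2,4] S\(S\N)   >
    [2,3] "some" : (S\(S\N))/NP
    [3,4] "on" : NP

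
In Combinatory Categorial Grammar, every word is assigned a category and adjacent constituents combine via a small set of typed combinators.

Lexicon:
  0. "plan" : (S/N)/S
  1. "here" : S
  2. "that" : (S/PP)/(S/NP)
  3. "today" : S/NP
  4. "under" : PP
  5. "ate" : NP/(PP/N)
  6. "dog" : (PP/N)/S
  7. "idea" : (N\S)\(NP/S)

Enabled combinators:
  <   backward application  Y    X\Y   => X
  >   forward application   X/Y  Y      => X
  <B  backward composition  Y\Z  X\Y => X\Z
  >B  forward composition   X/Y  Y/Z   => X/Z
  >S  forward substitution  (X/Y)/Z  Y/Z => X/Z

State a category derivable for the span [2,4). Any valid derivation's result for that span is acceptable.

[0,8] S   >
  [0,2] S/N   >
    [0,1] "plan" : (S/N)/S
    [1,2] "here" : S
  [2,8] N   <
    [2,5] S   >
      [2,4] S/PP   >
        [2,3] "that" : (S/PP)/(S/NP)
        [3,4] "today" : S/NP
      [4,5] "under" : PP
    [5,8] N\S   <
      [5,7] NP/S   >B
        [5,6] "ate" : NP/(PP/N)
        [6,7] "dog" : (PP/N)/S
      [7,8] "idea" : (N\S)\(NP/S)

S/PP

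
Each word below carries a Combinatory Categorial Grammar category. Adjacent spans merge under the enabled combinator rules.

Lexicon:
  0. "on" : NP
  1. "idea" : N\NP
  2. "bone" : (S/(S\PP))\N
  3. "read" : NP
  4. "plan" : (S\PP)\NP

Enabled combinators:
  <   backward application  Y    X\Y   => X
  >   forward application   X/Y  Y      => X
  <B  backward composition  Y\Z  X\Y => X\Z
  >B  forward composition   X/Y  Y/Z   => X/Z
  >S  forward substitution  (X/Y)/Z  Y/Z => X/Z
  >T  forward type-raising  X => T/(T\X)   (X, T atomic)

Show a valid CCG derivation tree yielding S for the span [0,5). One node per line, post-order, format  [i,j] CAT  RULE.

[0,1] NP  lex  "on"
[1,2] N\NP  lex  "idea"
[0,2] N  <  k=1
[2,3] (S/(S\PP))\N  lex  "bone"
[0,3] S/(S\PP)  <  k=2
[3,4] NP  lex  "read"
[4,5] (S\PP)\NP  lex  "plan"
[3,5] S\PP  <  k=4
[0,5] S  >  k=3

[0,5] S   >
  [0,3] S/(S\PP)   <
    [0,2] N   <
      [0,1] "on" : NP
      [1,2] "idea" : N\NP
    [2,3] "bone" : (S/(S\PP))\N
  [3,5] S\PP   <
    [3,4] "read" : NP
    [4,5] "plan" : (S\PP)\NP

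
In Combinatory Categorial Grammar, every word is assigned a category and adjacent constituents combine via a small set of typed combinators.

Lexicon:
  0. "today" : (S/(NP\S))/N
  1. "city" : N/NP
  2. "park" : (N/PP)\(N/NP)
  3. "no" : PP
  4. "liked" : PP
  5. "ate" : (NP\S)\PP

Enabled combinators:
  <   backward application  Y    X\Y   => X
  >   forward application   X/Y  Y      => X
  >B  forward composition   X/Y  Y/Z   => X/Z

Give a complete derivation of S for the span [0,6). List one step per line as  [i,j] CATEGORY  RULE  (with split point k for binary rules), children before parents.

[0,1] (S/(NP\S))/N  lex  "today"
[1,2] N/NP  lex  "city"
[2,3] (N/PP)\(N/NP)  lex  "park"
[1,3] N/PP  <  k=2
[3,4] PP  lex  "no"
[1,4] N  >  k=3
[0,4] S/(NP\S)  >  k=1
[4,5] PP  lex  "liked"
[5,6] (NP\S)\PP  lex  "ate"
[4,6] NP\S  <  k=5
[0,6] S  >  k=4

[0,6] S   >
  [0,4] S/(NP\S)   >
    [0,1] "today" : (S/(NP\S))/N
    [1,4] N   >
      [1,3] N/PP   <
        [1,2] "city" : N/NP
        [2,3] "park" : (N/PP)\(N/NP)
      [3,4] "no" : PP
  [4,6] NP\S   <
    [4,5] "liked" : PP
    [5,6] "ate" : (NP\S)\PP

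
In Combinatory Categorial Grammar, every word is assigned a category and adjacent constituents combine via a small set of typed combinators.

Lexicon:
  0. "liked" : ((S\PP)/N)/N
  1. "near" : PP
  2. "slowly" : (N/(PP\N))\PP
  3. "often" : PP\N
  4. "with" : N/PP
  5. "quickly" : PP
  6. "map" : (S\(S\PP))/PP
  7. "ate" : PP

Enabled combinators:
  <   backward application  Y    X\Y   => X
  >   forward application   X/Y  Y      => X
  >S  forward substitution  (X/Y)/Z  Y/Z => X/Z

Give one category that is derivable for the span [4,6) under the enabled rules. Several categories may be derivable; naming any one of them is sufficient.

[0,8] S   <
  [0,6] S\PP   >
    [0,4] (S\PP)/N   >
      [0,1] "liked" : ((S\PP)/N)/N
      [1,4] N   >
        [1,3] N/(PP\N)   <
          [1,2] "near" : PP
          [2,3] "slowly" : (N/(PP\N))\PP
        [3,4] "often" : PP\N
    [4,6] N   >
      [4,5] "with" : N/PP
      [5,6] "quickly" : PP
  [6,8] S\(S\PP)   >
    [6,7] "map" : (S\(S\PP))/PP
    [7,8] "ate" : PP

N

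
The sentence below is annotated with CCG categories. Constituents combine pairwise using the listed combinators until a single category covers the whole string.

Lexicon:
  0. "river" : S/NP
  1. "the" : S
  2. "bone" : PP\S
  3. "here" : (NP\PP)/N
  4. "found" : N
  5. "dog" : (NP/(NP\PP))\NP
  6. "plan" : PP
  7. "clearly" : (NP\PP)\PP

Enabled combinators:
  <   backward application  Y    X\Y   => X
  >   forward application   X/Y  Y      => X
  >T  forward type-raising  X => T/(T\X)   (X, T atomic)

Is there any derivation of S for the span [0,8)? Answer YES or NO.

YES

[0,8] S   >
  [0,1] "river" : S/NP
  [1,8] NP   >
    [1,6] NP/(NP\PP)   <
      [1,5] NP   <
        [1,3] PP   >
          [1,2] PP/(PP\S)   >T
            [1,2] "the" : S
          [2,3] "bone" : PP\S
        [3,5] NP\PP   >
          [3,4] "here" : (NP\PP)/N
          [4,5] "found" : N
      [5,6] "dog" : (NP/(NP\PP))\NP
    [6,8] NP\PP   <
      [6,7] "plan" : PP
      [7,8] "clearly" : (NP\PP)\PP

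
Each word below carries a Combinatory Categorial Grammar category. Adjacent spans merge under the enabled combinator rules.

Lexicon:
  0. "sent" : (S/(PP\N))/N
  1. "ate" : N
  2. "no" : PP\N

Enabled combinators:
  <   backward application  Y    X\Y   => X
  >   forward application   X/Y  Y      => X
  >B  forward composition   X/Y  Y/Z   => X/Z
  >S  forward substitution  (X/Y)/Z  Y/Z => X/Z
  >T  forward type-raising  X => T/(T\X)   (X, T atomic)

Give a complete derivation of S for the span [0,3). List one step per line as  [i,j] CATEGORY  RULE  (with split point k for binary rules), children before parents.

[0,1] (S/(PP\N))/N  lex  "sent"
[1,2] N  lex  "ate"
[0,2] S/(PP\N)  >  k=1
[2,3] PP\N  lex  "no"
[0,3] S  >  k=2

[0,3] S   >
  [0,2] S/(PP\N)   >
    [0,1] "sent" : (S/(PP\N))/N
    [1,2] "ate" : N
  [2,3] "no" : PP\N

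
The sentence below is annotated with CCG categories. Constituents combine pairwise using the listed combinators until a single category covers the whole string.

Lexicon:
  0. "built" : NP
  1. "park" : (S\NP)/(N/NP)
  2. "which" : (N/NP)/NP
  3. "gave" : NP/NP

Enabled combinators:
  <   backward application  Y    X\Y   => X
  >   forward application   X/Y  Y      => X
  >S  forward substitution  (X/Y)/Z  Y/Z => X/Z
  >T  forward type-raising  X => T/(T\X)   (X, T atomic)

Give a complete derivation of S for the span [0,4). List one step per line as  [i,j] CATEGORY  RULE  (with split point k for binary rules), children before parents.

[0,4] S   <
  [0,1] "built" : NP
  [1,4] S\NP   >
    [1,2] "park" : (S\NP)/(N/NP)
    [2,4] N/NP   >S
      [2,3] "which" : (N/NP)/NP
      [3,4] "gave" : NP/NP

[0,1] NP  lex  "built"
[1,2] (S\NP)/(N/NP)  lex  "park"
[2,3] (N/NP)/NP  lex  "which"
[3,4] NP/NP  lex  "gave"
[2,4] N/NP  >S  k=3
[1,4] S\NP  >  k=2
[0,4] S  <  k=1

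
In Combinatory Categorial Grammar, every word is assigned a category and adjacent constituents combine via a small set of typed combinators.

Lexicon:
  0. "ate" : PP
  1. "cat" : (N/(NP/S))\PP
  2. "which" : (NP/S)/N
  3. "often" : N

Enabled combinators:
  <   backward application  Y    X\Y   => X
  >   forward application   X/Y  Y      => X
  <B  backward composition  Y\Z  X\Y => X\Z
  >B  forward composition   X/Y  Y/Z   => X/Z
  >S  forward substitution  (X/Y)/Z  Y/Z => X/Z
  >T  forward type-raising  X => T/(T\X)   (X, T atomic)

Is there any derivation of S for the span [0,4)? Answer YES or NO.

NO

PP (N/(NP/S))\PP (NP/S)/N N
CKY chart[0,4] = {N, N/(N\N), NP/(NP\N), PP/(PP\N), S/(S\N)}; S ∉ chart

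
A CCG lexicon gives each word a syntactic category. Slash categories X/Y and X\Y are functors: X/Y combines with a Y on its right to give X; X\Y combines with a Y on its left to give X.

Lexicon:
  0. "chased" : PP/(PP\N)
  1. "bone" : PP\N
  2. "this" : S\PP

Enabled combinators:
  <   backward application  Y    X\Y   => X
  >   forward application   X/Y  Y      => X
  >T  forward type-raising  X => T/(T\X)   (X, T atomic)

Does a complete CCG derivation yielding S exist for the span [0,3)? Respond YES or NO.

[0,3] S   <
  [0,2] PP   >
    [0,1] "chased" : PP/(PP\N)
    [1,2] "bone" : PP\N
  [2,3] "this" : S\PP

YES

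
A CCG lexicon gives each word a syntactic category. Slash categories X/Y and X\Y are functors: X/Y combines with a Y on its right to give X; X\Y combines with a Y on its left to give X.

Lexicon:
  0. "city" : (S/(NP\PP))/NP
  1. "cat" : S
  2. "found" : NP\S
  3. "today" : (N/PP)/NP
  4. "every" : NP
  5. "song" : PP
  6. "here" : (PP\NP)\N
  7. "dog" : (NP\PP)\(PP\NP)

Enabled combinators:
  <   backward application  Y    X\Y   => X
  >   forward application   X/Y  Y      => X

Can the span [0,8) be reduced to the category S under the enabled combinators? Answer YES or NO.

YES

[0,8] S   >
  [0,3] S/(NP\PP)   >
    [0,1] "city" : (S/(NP\PP))/NP
    [1,3] NP   <
      [1,2] "cat" : S
      [2,3] "found" : NP\S
  [3,8] NP\PP   <
    [3,7] PP\NP   <
      [3,6] N   >
        [3,5] N/PP   >
          [3,4] "today" : (N/PP)/NP
          [4,5] "every" : NP
        [5,6] "song" : PP
      [6,7] "here" : (PP\NP)\N
    [7,8] "dog" : (NP\PP)\(PP\NP)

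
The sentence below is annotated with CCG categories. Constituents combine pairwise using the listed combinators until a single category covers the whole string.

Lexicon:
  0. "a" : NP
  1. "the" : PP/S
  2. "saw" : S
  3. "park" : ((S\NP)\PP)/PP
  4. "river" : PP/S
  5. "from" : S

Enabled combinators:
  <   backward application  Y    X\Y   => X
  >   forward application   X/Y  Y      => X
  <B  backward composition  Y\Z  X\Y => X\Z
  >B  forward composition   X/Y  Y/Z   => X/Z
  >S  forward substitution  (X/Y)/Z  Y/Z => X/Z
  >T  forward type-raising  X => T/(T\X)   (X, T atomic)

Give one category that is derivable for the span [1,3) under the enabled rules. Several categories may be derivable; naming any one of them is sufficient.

[0,6] S   <
  [0,1] "a" : NP
  [1,6] S\NP   <
    [1,3] PP   >
      [1,2] "the" : PP/S
      [2,3] "saw" : S
    [3,6] (S\NP)\PP   >
      [3,4] "park" : ((S\NP)\PP)/PP
      [4,6] PP   >
        [4,5] "river" : PP/S
        [5,6] "from" : S

PP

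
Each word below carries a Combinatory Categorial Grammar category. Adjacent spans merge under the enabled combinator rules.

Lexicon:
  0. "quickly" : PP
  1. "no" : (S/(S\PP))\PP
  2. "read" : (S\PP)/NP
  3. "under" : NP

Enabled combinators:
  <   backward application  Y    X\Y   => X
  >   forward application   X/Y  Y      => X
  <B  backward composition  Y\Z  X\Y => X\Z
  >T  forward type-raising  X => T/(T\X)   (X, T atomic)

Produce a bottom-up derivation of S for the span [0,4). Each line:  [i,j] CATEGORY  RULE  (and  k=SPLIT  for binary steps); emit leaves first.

[0,4] S   >
  [0,2] S/(S\PP)   <
    [0,1] "quickly" : PP
    [1,2] "no" : (S/(S\PP))\PP
  [2,4] S\PP   >
    [2,3] "read" : (S\PP)/NP
    [3,4] "under" : NP

[0,1] PP  lex  "quickly"
[1,2] (S/(S\PP))\PP  lex  "no"
[0,2] S/(S\PP)  <  k=1
[2,3] (S\PP)/NP  lex  "read"
[3,4] NP  lex  "under"
[2,4] S\PP  >  k=3
[0,4] S  >  k=2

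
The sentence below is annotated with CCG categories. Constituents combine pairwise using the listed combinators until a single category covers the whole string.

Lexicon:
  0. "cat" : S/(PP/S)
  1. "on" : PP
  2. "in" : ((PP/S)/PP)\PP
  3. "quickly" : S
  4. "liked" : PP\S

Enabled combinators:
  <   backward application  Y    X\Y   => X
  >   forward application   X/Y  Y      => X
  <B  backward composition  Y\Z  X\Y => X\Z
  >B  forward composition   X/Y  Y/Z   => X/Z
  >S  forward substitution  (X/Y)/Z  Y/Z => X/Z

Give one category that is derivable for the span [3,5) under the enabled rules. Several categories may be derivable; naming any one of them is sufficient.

PP

[0,5] S   >
  [0,3] S/PP   >B
    [0,1] "cat" : S/(PP/S)
    [1,3] (PP/S)/PP   <
      [1,2] "on" : PP
      [2,3] "in" : ((PP/S)/PP)\PP
  [3,5] PP   <
    [3,4] "quickly" : S
    [4,5] "liked" : PP\S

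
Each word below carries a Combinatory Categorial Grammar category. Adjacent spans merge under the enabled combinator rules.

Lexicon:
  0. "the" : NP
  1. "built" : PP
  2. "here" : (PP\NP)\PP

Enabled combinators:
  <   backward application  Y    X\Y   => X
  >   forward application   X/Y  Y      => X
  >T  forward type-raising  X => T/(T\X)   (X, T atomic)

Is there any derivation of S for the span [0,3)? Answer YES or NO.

NP PP (PP\NP)\PP
CKY chart[0,3] = {N/(N\PP), NP/(NP\PP), PP, PP/(PP\PP), S/(S\PP)}; S ∉ chart

NO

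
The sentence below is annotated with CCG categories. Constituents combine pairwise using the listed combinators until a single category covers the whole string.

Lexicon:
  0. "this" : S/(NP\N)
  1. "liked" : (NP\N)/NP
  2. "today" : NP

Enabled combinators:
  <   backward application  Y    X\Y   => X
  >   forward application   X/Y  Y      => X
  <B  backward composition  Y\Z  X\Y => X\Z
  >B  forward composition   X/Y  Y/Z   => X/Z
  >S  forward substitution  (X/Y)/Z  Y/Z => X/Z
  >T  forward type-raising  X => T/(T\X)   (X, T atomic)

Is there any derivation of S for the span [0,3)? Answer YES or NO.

YES

[0,3] S   >
  [0,1] "this" : S/(NP\N)
  [1,3] NP\N   >
    [1,2] "liked" : (NP\N)/NP
    [2,3] "today" : NP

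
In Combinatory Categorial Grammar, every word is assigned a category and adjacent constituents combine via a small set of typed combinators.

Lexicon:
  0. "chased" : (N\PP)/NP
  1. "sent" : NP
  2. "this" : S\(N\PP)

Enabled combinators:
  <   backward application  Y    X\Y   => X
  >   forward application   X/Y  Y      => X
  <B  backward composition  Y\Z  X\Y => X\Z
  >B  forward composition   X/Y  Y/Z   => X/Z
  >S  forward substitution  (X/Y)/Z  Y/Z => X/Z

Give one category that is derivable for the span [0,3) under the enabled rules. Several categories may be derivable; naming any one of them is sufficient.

[0,3] S   <
  [0,2] N\PP   >
    [0,1] "chased" : (N\PP)/NP
    [1,2] "sent" : NP
  [2,3] "this" : S\(N\PP)

S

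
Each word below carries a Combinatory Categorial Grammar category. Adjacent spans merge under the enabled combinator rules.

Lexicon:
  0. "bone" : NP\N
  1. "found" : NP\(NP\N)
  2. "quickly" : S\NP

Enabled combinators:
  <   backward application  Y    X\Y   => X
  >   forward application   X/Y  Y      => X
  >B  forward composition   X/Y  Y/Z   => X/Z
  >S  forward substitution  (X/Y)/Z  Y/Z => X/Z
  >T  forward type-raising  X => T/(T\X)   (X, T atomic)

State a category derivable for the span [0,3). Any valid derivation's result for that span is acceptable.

[0,3] S   <
  [0,2] NP   <
    [0,1] "bone" : NP\N
    [1,2] "found" : NP\(NP\N)
  [2,3] "quickly" : S\NP

S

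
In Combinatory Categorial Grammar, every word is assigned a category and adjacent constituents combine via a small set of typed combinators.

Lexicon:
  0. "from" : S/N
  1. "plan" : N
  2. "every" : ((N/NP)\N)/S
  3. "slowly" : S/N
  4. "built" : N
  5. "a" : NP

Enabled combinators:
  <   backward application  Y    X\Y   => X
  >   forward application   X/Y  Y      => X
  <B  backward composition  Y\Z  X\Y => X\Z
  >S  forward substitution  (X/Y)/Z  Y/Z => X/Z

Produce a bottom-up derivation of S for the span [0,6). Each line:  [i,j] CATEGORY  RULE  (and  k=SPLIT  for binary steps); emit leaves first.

[0,6] S   >
  [0,1] "from" : S/N
  [1,6] N   >
    [1,5] N/NP   <
      [1,2] "plan" : N
      [2,5] (N/NP)\N   >
        [2,3] "every" : ((N/NP)\N)/S
        [3,5] S   >
          [3,4] "slowly" : S/N
          [4,5] "built" : N
    [5,6] "a" : NP

[0,1] S/N  lex  "from"
[1,2] N  lex  "plan"
[2,3] ((N/NP)\N)/S  lex  "every"
[3,4] S/N  lex  "slowly"
[4,5] N  lex  "built"
[3,5] S  >  k=4
[2,5] (N/NP)\N  >  k=3
[1,5] N/NP  <  k=2
[5,6] NP  lex  "a"
[1,6] N  >  k=5
[0,6] S  >  k=1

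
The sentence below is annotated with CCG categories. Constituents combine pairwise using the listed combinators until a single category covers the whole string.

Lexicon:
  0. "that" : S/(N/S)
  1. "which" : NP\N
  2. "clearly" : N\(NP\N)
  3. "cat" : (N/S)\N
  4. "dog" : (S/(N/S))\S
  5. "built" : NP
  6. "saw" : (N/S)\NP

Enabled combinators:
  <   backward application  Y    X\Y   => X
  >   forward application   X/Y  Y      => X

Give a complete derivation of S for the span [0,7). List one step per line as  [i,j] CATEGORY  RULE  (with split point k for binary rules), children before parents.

[0,1] S/(N/S)  lex  "that"
[1,2] NP\N  lex  "which"
[2,3] N\(NP\N)  lex  "clearly"
[1,3] N  <  k=2
[3,4] (N/S)\N  lex  "cat"
[1,4] N/S  <  k=3
[0,4] S  >  k=1
[4,5] (S/(N/S))\S  lex  "dog"
[0,5] S/(N/S)  <  k=4
[5,6] NP  lex  "built"
[6,7] (N/S)\NP  lex  "saw"
[5,7] N/S  <  k=6
[0,7] S  >  k=5

[0,7] S   >
  [0,5] S/(N/S)   <
    [0,4] S   >
      [0,1] "that" : S/(N/S)
      [1,4] N/S   <
        [1,3] N   <
          [1,2] "which" : NP\N
          [2,3] "clearly" : N\(NP\N)
        [3,4] "cat" : (N/S)\N
    [4,5] "dog" : (S/(N/S))\S
  [5,7] N/S   <
    [5,6] "built" : NP
    [6,7] "saw" : (N/S)\NP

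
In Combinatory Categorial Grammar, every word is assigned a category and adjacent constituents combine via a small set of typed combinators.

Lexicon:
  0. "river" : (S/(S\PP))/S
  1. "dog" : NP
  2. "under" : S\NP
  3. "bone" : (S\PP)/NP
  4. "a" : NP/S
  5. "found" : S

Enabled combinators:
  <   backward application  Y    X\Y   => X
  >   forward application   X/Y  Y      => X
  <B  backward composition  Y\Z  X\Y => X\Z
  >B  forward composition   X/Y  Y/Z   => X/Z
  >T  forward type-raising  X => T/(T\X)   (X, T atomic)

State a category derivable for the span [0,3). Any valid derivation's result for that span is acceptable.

[0,6] S   >
  [0,3] S/(S\PP)   >
    [0,1] "river" : (S/(S\PP))/S
    [1,3] S   <
      [1,2] "dog" : NP
      [2,3] "under" : S\NP
  [3,6] S\PP   >
    [3,4] "bone" : (S\PP)/NP
    [4,6] NP   >
      [4,5] "a" : NP/S
      [5,6] "found" : S

S/(S\PP)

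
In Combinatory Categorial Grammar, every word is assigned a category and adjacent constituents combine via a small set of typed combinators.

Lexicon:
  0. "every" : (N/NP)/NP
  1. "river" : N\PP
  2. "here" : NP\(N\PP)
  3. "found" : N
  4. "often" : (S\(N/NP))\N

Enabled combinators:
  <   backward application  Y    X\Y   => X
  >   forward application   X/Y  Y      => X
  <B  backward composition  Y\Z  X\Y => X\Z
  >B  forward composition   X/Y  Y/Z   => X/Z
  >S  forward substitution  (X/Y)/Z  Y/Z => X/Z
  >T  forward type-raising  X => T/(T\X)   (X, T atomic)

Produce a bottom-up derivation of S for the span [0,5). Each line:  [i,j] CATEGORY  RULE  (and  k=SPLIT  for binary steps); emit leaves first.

[0,5] S   <
  [0,3] N/NP   >
    [0,1] "every" : (N/NP)/NP
    [1,3] NP   <
      [1,2] "river" : N\PP
      [2,3] "here" : NP\(N\PP)
  [3,5] S\(N/NP)   <
    [3,4] "found" : N
    [4,5] "often" : (S\(N/NP))\N

[0,1] (N/NP)/NP  lex  "every"
[1,2] N\PP  lex  "river"
[2,3] NP\(N\PP)  lex  "here"
[1,3] NP  <  k=2
[0,3] N/NP  >  k=1
[3,4] N  lex  "found"
[4,5] (S\(N/NP))\N  lex  "often"
[3,5] S\(N/NP)  <  k=4
[0,5] S  <  k=3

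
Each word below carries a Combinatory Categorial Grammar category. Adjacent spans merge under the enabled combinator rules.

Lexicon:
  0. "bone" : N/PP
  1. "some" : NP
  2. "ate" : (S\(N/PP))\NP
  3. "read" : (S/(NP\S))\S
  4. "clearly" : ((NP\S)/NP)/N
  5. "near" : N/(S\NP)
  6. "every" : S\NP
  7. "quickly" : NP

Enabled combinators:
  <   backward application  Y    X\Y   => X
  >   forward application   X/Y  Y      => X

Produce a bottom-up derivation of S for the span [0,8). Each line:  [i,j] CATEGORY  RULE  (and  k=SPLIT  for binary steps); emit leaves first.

[0,8] S   >
  [0,4] S/(NP\S)   <
    [0,3] S   <
      [0,1] "bone" : N/PP
      [1,3] S\(N/PP)   <
        [1,2] "some" : NP
        [2,3] "ate" : (S\(N/PP))\NP
    [3,4] "read" : (S/(NP\S))\S
  [4,8] NP\S   >
    [4,7] (NP\S)/NP   >
      [4,5] "clearly" : ((NP\S)/NP)/N
      [5,7] N   >
        [5,6] "near" : N/(S\NP)
        [6,7] "every" : S\NP
    [7,8] "quickly" : NP

[0,1] N/PP  lex  "bone"
[1,2] NP  lex  "some"
[2,3] (S\(N/PP))\NP  lex  "ate"
[1,3] S\(N/PP)  <  k=2
[0,3] S  <  k=1
[3,4] (S/(NP\S))\S  lex  "read"
[0,4] S/(NP\S)  <  k=3
[4,5] ((NP\S)/NP)/N  lex  "clearly"
[5,6] N/(S\NP)  lex  "near"
[6,7] S\NP  lex  "every"
[5,7] N  >  k=6
[4,7] (NP\S)/NP  >  k=5
[7,8] NP  lex  "quickly"
[4,8] NP\S  >  k=7
[0,8] S  >  k=4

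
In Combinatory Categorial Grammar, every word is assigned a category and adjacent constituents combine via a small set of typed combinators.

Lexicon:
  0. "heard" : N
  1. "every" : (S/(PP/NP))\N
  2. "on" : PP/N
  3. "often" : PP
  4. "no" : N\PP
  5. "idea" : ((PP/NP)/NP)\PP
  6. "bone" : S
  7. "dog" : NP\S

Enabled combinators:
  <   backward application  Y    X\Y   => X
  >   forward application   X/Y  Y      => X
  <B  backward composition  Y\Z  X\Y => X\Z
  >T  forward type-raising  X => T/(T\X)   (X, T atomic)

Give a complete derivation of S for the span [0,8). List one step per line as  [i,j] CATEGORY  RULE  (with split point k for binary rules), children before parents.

[0,1] N  lex  "heard"
[1,2] (S/(PP/NP))\N  lex  "every"
[0,2] S/(PP/NP)  <  k=1
[2,3] PP/N  lex  "on"
[3,4] PP  lex  "often"
[4,5] N\PP  lex  "no"
[3,5] N  <  k=4
[2,5] PP  >  k=3
[5,6] ((PP/NP)/NP)\PP  lex  "idea"
[2,6] (PP/NP)/NP  <  k=5
[6,7] S  lex  "bone"
[6,7] NP/(NP\S)  >T
[7,8] NP\S  lex  "dog"
[6,8] NP  >  k=7
[2,8] PP/NP  >  k=6
[0,8] S  >  k=2

[0,8] S   >
  [0,2] S/(PP/NP)   <
    [0,1] "heard" : N
    [1,2] "every" : (S/(PP/NP))\N
  [2,8] PP/NP   >
    [2,6] (PP/NP)/NP   <
      [2,5] PP   >
        [2,3] "on" : PP/N
        [3,5] N   <
          [3,4] "often" : PP
          [4,5] "no" : N\PP
      [5,6] "idea" : ((PP/NP)/NP)\PP
    [6,8] NP   >
      [6,7] NP/(NP\S)   >T
        [6,7] "bone" : S
      [7,8] "dog" : NP\S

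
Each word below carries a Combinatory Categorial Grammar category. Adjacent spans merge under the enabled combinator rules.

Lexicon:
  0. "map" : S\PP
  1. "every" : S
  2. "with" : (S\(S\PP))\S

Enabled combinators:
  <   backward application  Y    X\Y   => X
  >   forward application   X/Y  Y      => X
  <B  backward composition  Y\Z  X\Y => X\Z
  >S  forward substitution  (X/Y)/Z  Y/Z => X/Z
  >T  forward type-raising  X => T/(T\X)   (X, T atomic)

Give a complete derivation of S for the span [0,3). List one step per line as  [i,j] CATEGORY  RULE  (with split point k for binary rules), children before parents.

[0,3] S   <
  [0,1] "map" : S\PP
  [1,3] S\(S\PP)   <
    [1,2] "every" : S
    [2,3] "with" : (S\(S\PP))\S

[0,1] S\PP  lex  "map"
[1,2] S  lex  "every"
[2,3] (S\(S\PP))\S  lex  "with"
[1,3] S\(S\PP)  <  k=2
[0,3] S  <  k=1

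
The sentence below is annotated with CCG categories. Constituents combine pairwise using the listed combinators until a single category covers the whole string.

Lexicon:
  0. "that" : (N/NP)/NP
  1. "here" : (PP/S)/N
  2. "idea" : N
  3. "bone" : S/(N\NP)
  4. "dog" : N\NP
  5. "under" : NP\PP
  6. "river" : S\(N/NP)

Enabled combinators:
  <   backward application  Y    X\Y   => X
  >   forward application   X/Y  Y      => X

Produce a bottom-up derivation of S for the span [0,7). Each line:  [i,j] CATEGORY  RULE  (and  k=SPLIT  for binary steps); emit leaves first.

[0,7] S   <
  [0,6] N/NP   >
    [0,1] "that" : (N/NP)/NP
    [1,6] NP   <
      [1,5] PP   >
        [1,3] PP/S   >
          [1,2] "here" : (PP/S)/N
          [2,3] "idea" : N
        [3,5] S   >
          [3,4] "bone" : S/(N\NP)
          [4,5] "dog" : N\NP
      [5,6] "under" : NP\PP
  [6,7] "river" : S\(N/NP)

[0,1] (N/NP)/NP  lex  "that"
[1,2] (PP/S)/N  lex  "here"
[2,3] N  lex  "idea"
[1,3] PP/S  >  k=2
[3,4] S/(N\NP)  lex  "bone"
[4,5] N\NP  lex  "dog"
[3,5] S  >  k=4
[1,5] PP  >  k=3
[5,6] NP\PP  lex  "under"
[1,6] NP  <  k=5
[0,6] N/NP  >  k=1
[6,7] S\(N/NP)  lex  "river"
[0,7] S  <  k=6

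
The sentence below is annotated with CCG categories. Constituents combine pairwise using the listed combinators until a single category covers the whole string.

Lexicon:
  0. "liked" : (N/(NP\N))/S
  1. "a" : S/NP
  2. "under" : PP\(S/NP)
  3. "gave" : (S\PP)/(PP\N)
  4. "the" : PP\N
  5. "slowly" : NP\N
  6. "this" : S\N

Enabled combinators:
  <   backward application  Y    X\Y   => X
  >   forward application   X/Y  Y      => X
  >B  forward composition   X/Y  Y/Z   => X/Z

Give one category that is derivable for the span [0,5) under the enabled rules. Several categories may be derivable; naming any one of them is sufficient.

[0,7] S   <
  [0,6] N   >
    [0,5] N/(NP\N)   >
      [0,1] "liked" : (N/(NP\N))/S
      [1,5] S   <
        [1,3] PP   <
          [1,2] "a" : S/NP
          [2,3] "under" : PP\(S/NP)
        [3,5] S\PP   >
          [3,4] "gave" : (S\PP)/(PP\N)
          [4,5] "the" : PP\N
    [5,6] "slowly" : NP\N
  [6,7] "this" : S\N

N/(NP\N)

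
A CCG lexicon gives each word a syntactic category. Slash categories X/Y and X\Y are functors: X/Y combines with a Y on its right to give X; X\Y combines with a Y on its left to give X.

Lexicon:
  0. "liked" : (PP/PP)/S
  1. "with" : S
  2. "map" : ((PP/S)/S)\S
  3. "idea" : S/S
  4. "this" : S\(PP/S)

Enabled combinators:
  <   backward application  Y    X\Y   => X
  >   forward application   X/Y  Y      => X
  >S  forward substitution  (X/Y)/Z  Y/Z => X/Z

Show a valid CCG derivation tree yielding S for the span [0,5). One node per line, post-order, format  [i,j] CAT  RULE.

[0,5] S   <
  [0,4] PP/S   >S
    [0,1] "liked" : (PP/PP)/S
    [1,4] PP/S   >S
      [1,3] (PP/S)/S   <
        [1,2] "with" : S
        [2,3] "map" : ((PP/S)/S)\S
      [3,4] "idea" : S/S
  [4,5] "this" : S\(PP/S)

[0,1] (PP/PP)/S  lex  "liked"
[1,2] S  lex  "with"
[2,3] ((PP/S)/S)\S  lex  "map"
[1,3] (PP/S)/S  <  k=2
[3,4] S/S  lex  "idea"
[1,4] PP/S  >S  k=3
[0,4] PP/S  >S  k=1
[4,5] S\(PP/S)  lex  "this"
[0,5] S  <  k=4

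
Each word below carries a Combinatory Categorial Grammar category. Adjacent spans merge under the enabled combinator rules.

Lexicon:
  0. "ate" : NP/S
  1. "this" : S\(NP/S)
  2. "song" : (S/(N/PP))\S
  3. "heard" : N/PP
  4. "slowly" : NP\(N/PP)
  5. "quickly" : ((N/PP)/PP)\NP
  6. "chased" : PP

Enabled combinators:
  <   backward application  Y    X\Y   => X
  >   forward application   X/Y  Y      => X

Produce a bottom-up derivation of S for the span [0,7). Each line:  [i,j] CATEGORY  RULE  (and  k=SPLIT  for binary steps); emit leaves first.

[0,1] NP/S  lex  "ate"
[1,2] S\(NP/S)  lex  "this"
[0,2] S  <  k=1
[2,3] (S/(N/PP))\S  lex  "song"
[0,3] S/(N/PP)  <  k=2
[3,4] N/PP  lex  "heard"
[4,5] NP\(N/PP)  lex  "slowly"
[3,5] NP  <  k=4
[5,6] ((N/PP)/PP)\NP  lex  "quickly"
[3,6] (N/PP)/PP  <  k=5
[6,7] PP  lex  "chased"
[3,7] N/PP  >  k=6
[0,7] S  >  k=3

[0,7] S   >
  [0,3] S/(N/PP)   <
    [0,2] S   <
      [0,1] "ate" : NP/S
      [1,2] "this" : S\(NP/S)
    [2,3] "song" : (S/(N/PP))\S
  [3,7] N/PP   >
    [3,6] (N/PP)/PP   <
      [3,5] NP   <
        [3,4] "heard" : N/PP
        [4,5] "slowly" : NP\(N/PP)
      [5,6] "quickly" : ((N/PP)/PP)\NP
    [6,7] "chased" : PP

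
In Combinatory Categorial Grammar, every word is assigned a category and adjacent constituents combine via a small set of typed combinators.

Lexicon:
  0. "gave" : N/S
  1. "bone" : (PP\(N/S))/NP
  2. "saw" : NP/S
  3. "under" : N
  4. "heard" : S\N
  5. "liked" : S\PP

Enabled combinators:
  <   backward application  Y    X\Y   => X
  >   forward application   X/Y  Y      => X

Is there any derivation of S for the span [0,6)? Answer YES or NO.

[0,6] S   <
  [0,5] PP   <
    [0,1] "gave" : N/S
    [1,5] PP\(N/S)   >
      [1,2] "bone" : (PP\(N/S))/NP
      [2,5] NP   >
        [2,3] "saw" : NP/S
        [3,5] S   <
          [3,4] "under" : N
          [4,5] "heard" : S\N
  [5,6] "liked" : S\PP

YES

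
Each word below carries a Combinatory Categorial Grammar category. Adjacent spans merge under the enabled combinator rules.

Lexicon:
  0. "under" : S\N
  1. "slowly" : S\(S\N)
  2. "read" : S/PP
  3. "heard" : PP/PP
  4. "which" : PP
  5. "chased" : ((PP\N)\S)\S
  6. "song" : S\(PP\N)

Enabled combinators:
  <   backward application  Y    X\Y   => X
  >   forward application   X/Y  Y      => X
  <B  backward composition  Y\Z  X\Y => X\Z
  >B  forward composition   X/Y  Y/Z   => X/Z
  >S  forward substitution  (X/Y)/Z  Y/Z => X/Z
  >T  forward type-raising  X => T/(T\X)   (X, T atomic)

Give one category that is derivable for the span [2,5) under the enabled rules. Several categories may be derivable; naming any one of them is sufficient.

S

[0,7] S   <
  [0,6] PP\N   <
    [0,2] S   <
      [0,1] "under" : S\N
      [1,2] "slowly" : S\(S\N)
    [2,6] (PP\N)\S   <
      [2,5] S   >
        [2,4] S/PP   >B
          [2,3] "read" : S/PP
          [3,4] "heard" : PP/PP
        [4,5] "which" : PP
      [5,6] "chased" : ((PP\N)\S)\S
  [6,7] "song" : S\(PP\N)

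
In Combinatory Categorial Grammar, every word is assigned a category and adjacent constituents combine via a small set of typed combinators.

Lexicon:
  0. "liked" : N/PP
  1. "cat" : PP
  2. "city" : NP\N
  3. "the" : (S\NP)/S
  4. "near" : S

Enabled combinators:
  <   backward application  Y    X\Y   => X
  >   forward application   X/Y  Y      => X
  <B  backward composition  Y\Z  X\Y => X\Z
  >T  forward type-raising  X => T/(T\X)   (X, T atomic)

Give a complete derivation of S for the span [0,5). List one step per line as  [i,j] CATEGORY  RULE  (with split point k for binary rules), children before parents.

[0,1] N/PP  lex  "liked"
[1,2] PP  lex  "cat"
[0,2] N  >  k=1
[2,3] NP\N  lex  "city"
[0,3] NP  <  k=2
[3,4] (S\NP)/S  lex  "the"
[4,5] S  lex  "near"
[3,5] S\NP  >  k=4
[0,5] S  <  k=3

[0,5] S   <
  [0,3] NP   <
    [0,2] N   >
      [0,1] "liked" : N/PP
      [1,2] "cat" : PP
    [2,3] "city" : NP\N
  [3,5] S\NP   >
    [3,4] "the" : (S\NP)/S
    [4,5] "near" : S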